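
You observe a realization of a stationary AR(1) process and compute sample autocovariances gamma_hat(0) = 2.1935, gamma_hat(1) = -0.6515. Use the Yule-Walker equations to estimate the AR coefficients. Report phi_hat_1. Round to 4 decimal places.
\hat\phi_{1} = -0.2970

The Yule-Walker equations for an AR(p) process read, in matrix form,
  Gamma_p phi = r_p,   with   (Gamma_p)_{ij} = gamma(|i - j|),
                       (r_p)_i = gamma(i),   i,j = 1..p.
Substitute the sample gammas (Toeplitz matrix and right-hand side of size 1):
  Gamma_p = [[2.1935]]
  r_p     = [-0.6515]
With p = 1 this is the single equation gamma(0) phi_1 = gamma(1):
  phi_hat_1 = gamma(1) / gamma(0) = -0.6515 / 2.1935 = -0.2970.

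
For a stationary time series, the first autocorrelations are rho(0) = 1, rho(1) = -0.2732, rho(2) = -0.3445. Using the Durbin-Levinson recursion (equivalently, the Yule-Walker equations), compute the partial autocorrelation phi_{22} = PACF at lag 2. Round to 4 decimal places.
\phi_{22} = -0.4529

The PACF at lag k is phi_{kk}, the last component of the solution
to the Yule-Walker system G_k phi = r_k where
  (G_k)_{ij} = rho(|i - j|), (r_k)_i = rho(i), i,j = 1..k.
Equivalently, Durbin-Levinson gives phi_{kk} iteratively:
  phi_{11} = rho(1)
  phi_{kk} = [rho(k) - sum_{j=1..k-1} phi_{k-1,j} rho(k-j)]
            / [1 - sum_{j=1..k-1} phi_{k-1,j} rho(j)],
  phi_{k,j} = phi_{k-1,j} - phi_{kk} phi_{k-1,k-j},  j = 1..k-1.
Step k = 1:
  phi_11 = rho(1) = -0.2732.
Step k = 2:
  phi_22 = [rho(2) - phi_11 rho(1)] / [1 - phi_11 rho(1)] = [-0.3445 - (-0.2732)(-0.2732)] / [1 - (-0.2732)(-0.2732)]
         = -0.41913824 / 0.92536176 = -0.4529.
Therefore phi_{22} = -0.4529.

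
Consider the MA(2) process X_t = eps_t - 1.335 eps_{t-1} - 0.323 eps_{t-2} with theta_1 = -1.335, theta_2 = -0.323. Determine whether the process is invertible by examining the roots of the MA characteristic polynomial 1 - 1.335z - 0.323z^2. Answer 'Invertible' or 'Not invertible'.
\text{Not invertible}

The MA(q) characteristic polynomial is P(z) = 1 - 1.335z - 0.323z^2.
Invertibility requires all roots to lie outside the unit circle, i.e. |z| > 1 for every root.
Set 1 + (-1.335) z + (-0.323) z^2 = 0, i.e. a z^2 + b z + c = 0 with a = -0.323, b = -1.335, c = 1.
Discriminant D = b^2 - 4ac = (-1.335)^2 - 4*(-0.323)*1 = 1.782225 - (-1.292) = 3.074225.
D >= 0, so the roots are real: z = (-b +/- sqrt(D)) / (2a) = (1.335 +/- 1.753347) / (-0.646).
  z_1 = (1.335 + 1.753347) / (-0.646) = -4.7807,   |z_1| = 4.7807.
  z_2 = (1.335 - 1.753347) / (-0.646) = 0.6476,   |z_2| = 0.6476.
Moduli of all roots: 4.7807, 0.6476.
All moduli strictly greater than 1? No.
Verdict: Not invertible.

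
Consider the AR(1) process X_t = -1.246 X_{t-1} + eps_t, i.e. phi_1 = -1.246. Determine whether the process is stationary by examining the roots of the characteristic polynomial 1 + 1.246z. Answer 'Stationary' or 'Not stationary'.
\text{Not stationary}

The AR(p) characteristic polynomial is P(z) = 1 + 1.246z.
Stationarity requires all roots to lie outside the unit circle, i.e. |z| > 1 for every root.
This is linear in z: 1 + (1.246) z = 0  =>  z = -1/(1.246) = -0.802568,  |z| = 0.802568.
Moduli of all roots: 0.8026.
All moduli strictly greater than 1? No.
Verdict: Not stationary.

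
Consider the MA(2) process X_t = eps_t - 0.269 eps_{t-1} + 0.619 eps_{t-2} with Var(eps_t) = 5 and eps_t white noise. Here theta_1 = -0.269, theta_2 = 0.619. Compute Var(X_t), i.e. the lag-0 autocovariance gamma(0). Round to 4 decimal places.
\gamma(0) = 7.2776

For an MA(q) process X_t = eps_t + sum_i theta_i eps_{t-i} with
Var(eps_t) = sigma^2, the variance is
  gamma(0) = sigma^2 * (1 + sum_i theta_i^2).
  sum_i theta_i^2 = (-0.269)^2 + (0.619)^2 = 0.072361 + 0.383161 = 0.455522.
  gamma(0) = 5 * (1 + 0.455522) = 5 * 1.455522 = 7.27761, which rounds to 7.2776.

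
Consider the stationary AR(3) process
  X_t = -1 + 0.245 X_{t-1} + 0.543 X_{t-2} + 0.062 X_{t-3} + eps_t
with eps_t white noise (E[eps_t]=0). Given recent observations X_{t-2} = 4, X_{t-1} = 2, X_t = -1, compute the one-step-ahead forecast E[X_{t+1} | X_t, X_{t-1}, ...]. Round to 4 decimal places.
E[X_{t+1} \mid \mathcal F_t] = 0.0890

For an AR(p) model X_t = c + sum_i phi_i X_{t-i} + eps_t, the
one-step-ahead conditional mean is
  E[X_{t+1} | X_t, ...] = c + sum_i phi_i X_{t+1-i}.
Substitute known values:
  E[X_{t+1} | ...] = -1 + (0.245) * (-1) + (0.543) * (2) + (0.062) * (4)
                   = 0.0890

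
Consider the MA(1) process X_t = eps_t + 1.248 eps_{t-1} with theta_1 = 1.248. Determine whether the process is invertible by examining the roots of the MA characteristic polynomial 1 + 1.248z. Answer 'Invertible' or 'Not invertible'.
\text{Not invertible}

The MA(q) characteristic polynomial is P(z) = 1 + 1.248z.
Invertibility requires all roots to lie outside the unit circle, i.e. |z| > 1 for every root.
This is linear in z: 1 + (1.248) z = 0  =>  z = -1/(1.248) = -0.801282,  |z| = 0.801282.
Moduli of all roots: 0.8013.
All moduli strictly greater than 1? No.
Verdict: Not invertible.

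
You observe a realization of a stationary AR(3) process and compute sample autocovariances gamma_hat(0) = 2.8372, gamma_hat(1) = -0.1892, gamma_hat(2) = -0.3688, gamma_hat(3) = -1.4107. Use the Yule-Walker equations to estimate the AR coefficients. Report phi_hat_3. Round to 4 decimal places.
\hat\phi_{3} = -0.5280

The Yule-Walker equations for an AR(p) process read, in matrix form,
  Gamma_p phi = r_p,   with   (Gamma_p)_{ij} = gamma(|i - j|),
                       (r_p)_i = gamma(i),   i,j = 1..p.
Substitute the sample gammas (Toeplitz matrix and right-hand side of size 3):
  Gamma_p = [[2.8372, -0.1892, -0.3688], [-0.1892, 2.8372, -0.1892], [-0.3688, -0.1892, 2.8372]]
  r_p     = [-0.1892, -0.3688, -1.4107]
Written out (R1..R3):
  (R1) 2.8372 phi_1 - 0.1892 phi_2 - 0.3688 phi_3 = -0.1892
  (R2) -0.1892 phi_1 + 2.8372 phi_2 - 0.1892 phi_3 = -0.3688
  (R3) -0.3688 phi_1 - 0.1892 phi_2 + 2.8372 phi_3 = -1.4107
Gaussian elimination:
  R2 <- R2 - (-0.1892/2.8372) R1 = R2 - (-0.066685) R1:  2.824583 phi_2 - 0.213794 phi_3 = -0.381417
  R3 <- R3 - (-0.3688/2.8372) R1 = R3 - (-0.129987) R1:  -0.213794 phi_2 + 2.789261 phi_3 = -1.435294
  R3 <- R3 - (-0.213794/2.824583) R2 = R3 - (-0.07569) R2:  2.773079 phi_3 = -1.464163
Back-substitution:
  phi_hat_3 = -1.464163 / 2.773079 = -0.527992
  phi_hat_2 = (-0.381417 - (-0.213794)(-0.527992)) / 2.824583 = -0.174999
  phi_hat_1 = (-0.1892 - (-0.1892)(-0.174999) - (-0.3688)(-0.527992)) / 2.8372 = -0.146988
So phi_hat = [-0.1470, -0.1750, -0.5280].
Therefore phi_hat_3 = -0.5280.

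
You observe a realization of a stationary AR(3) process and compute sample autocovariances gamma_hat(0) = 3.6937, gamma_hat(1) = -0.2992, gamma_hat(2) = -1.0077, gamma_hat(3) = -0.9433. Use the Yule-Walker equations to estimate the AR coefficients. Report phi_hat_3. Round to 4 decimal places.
\hat\phi_{3} = -0.3350

The Yule-Walker equations for an AR(p) process read, in matrix form,
  Gamma_p phi = r_p,   with   (Gamma_p)_{ij} = gamma(|i - j|),
                       (r_p)_i = gamma(i),   i,j = 1..p.
Substitute the sample gammas (Toeplitz matrix and right-hand side of size 3):
  Gamma_p = [[3.6937, -0.2992, -1.0077], [-0.2992, 3.6937, -0.2992], [-1.0077, -0.2992, 3.6937]]
  r_p     = [-0.2992, -1.0077, -0.9433]
Written out (R1..R3):
  (R1) 3.6937 phi_1 - 0.2992 phi_2 - 1.0077 phi_3 = -0.2992
  (R2) -0.2992 phi_1 + 3.6937 phi_2 - 0.2992 phi_3 = -1.0077
  (R3) -1.0077 phi_1 - 0.2992 phi_2 + 3.6937 phi_3 = -0.9433
Gaussian elimination:
  R2 <- R2 - (-0.2992/3.6937) R1 = R2 - (-0.081003) R1:  3.669464 phi_2 - 0.380827 phi_3 = -1.031936
  R3 <- R3 - (-1.0077/3.6937) R1 = R3 - (-0.272816) R1:  -0.380827 phi_2 + 3.418783 phi_3 = -1.024927
  R3 <- R3 - (-0.380827/3.669464) R2 = R3 - (-0.103783) R2:  3.37926 phi_3 = -1.132024
Back-substitution:
  phi_hat_3 = -1.132024 / 3.37926 = -0.334992
  phi_hat_2 = (-1.031936 - (-0.380827)(-0.334992)) / 3.669464 = -0.315989
  phi_hat_1 = (-0.2992 - (-0.2992)(-0.315989) - (-1.0077)(-0.334992)) / 3.6937 = -0.19799
So phi_hat = [-0.1980, -0.3160, -0.3350].
Therefore phi_hat_3 = -0.3350.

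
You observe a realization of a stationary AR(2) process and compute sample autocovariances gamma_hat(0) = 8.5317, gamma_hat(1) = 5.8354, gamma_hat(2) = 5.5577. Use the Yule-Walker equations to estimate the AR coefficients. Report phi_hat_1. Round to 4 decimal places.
\hat\phi_{1} = 0.4480

The Yule-Walker equations for an AR(p) process read, in matrix form,
  Gamma_p phi = r_p,   with   (Gamma_p)_{ij} = gamma(|i - j|),
                       (r_p)_i = gamma(i),   i,j = 1..p.
Substitute the sample gammas (Toeplitz matrix and right-hand side of size 2):
  Gamma_p = [[8.5317, 5.8354], [5.8354, 8.5317]]
  r_p     = [5.8354, 5.5577]
Written out:
  8.5317 phi_1 + 5.8354 phi_2 = 5.8354
  5.8354 phi_1 + 8.5317 phi_2 = 5.5577
Solve by Cramer's rule:
  det = gamma(0)^2 - gamma(1)^2 = (8.5317)^2 - (5.8354)^2 = 72.78990489 - 34.05189316 = 38.73801173
  phi_hat_1 = [gamma(1) gamma(0) - gamma(1) gamma(2)] / det = [(5.8354)(8.5317) - (5.8354)(5.5577)] / 38.73801173 = 17.3544796 / 38.73801173 = 0.448
  phi_hat_2 = [gamma(0) gamma(2) - gamma(1)^2] / det = [(8.5317)(5.5577) - (5.8354)^2] / 38.73801173 = 13.36473593 / 38.73801173 = 0.345
So phi_hat = [0.4480, 0.3450].
Therefore phi_hat_1 = 0.4480.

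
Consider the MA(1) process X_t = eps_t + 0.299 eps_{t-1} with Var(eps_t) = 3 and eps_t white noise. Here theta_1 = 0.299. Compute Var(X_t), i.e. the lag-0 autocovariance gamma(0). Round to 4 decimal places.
\gamma(0) = 3.2682

For an MA(q) process X_t = eps_t + sum_i theta_i eps_{t-i} with
Var(eps_t) = sigma^2, the variance is
  gamma(0) = sigma^2 * (1 + sum_i theta_i^2).
  sum_i theta_i^2 = (0.299)^2 = 0.089401.
  gamma(0) = 3 * (1 + 0.089401) = 3 * 1.089401 = 3.268203, which rounds to 3.2682.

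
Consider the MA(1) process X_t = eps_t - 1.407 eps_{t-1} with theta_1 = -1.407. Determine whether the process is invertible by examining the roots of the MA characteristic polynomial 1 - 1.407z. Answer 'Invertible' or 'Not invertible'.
\text{Not invertible}

The MA(q) characteristic polynomial is P(z) = 1 - 1.407z.
Invertibility requires all roots to lie outside the unit circle, i.e. |z| > 1 for every root.
This is linear in z: 1 + (-1.407) z = 0  =>  z = -1/(-1.407) = 0.710732,  |z| = 0.710732.
Moduli of all roots: 0.7107.
All moduli strictly greater than 1? No.
Verdict: Not invertible.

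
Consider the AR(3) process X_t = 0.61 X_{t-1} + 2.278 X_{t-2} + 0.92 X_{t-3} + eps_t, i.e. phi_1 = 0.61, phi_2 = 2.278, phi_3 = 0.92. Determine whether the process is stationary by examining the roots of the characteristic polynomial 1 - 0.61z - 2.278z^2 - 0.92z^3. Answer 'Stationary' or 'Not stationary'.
\text{Not stationary}

The AR(p) characteristic polynomial is P(z) = 1 - 0.61z - 2.278z^2 - 0.92z^3.
Stationarity requires all roots to lie outside the unit circle, i.e. |z| > 1 for every root.
Degree 3: look for a simple real root z0 first, then factor out (1 - z/z0) and solve the remaining quadratic.
Testing z0 = -1.25: P(-1.25) = 1 + (-0.61)(-1.25) + (-2.278)(-1.25)^2 + (-0.92)(-1.25)^3
  = 1 + (0.7625) + (-3.559375) + (1.796875) = 0.  So z_0 = -1.25 is a root, |z_0| = 1.25.
Divide out the factor (1 + 0.8 z) = (1 - z/z0) (since 1/z0 = -0.8):
  P(z) = (1 + 0.8 z)(1 + (-1.41) z + (-1.15) z^2)
  [check: z-coef -1.41 - (-0.8) = -0.61; z^2-coef -1.15 - (-0.8)(-1.41) = -2.278; z^3-coef -(-0.8)(-1.15) = -0.92.]
Remaining roots from the quadratic factor 1 + (-1.41) z + (-1.15) z^2:
  Set 1 + (-1.41) z + (-1.15) z^2 = 0, i.e. a z^2 + b z + c = 0 with a = -1.15, b = -1.41, c = 1.
  Discriminant D = b^2 - 4ac = (-1.41)^2 - 4*(-1.15)*1 = 1.9881 - (-4.6) = 6.5881.
  D >= 0, so the roots are real: z = (-b +/- sqrt(D)) / (2a) = (1.41 +/- 2.566729) / (-2.3).
    z_1 = (1.41 + 2.566729) / (-2.3) = -1.729,   |z_1| = 1.729.
    z_2 = (1.41 - 2.566729) / (-2.3) = 0.5029,   |z_2| = 0.5029.
Moduli of all roots: 1.2500, 1.7290, 0.5029.
All moduli strictly greater than 1? No.
Verdict: Not stationary.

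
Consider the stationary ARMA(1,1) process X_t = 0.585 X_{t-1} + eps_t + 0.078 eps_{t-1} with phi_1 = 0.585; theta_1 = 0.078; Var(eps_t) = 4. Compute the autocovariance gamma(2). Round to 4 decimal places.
\gamma(2) = 2.4662

Multiply the model equation by X_{t-k} and take expectations. With theta_0 = psi_0 = 1 and psi_j the MA(infinity) weights, this gives
  gamma(k) - sum_i phi_i gamma(k-i) = c_k,
  c_k = sigma^2 * sum_{j=k..q} theta_j psi_{j-k}   (c_k = 0 for k > q),
using gamma(-m) = gamma(m).
psi-weights needed (psi_j = theta_j + sum_i phi_i psi_{j-i}):
  psi_1 = theta_1 + phi_1 = 0.078 + (0.585) = 0.663
Right-hand sides:
  c_0 = sigma^2 (1 + theta_1 psi_1) = 4 * (1 + (0.078)(0.663)) = 4 * 1.051714 = 4.206856
  c_1 = sigma^2 theta_1 = 4 * (0.078) = 0.312
  c_2 = 0
Equations for k = 0 and k = 1 (AR order 1):
  gamma(0) = phi_1 gamma(1) + c_0
  gamma(1) = phi_1 gamma(0) + c_1
Substituting the second into the first: gamma(0) (1 - phi_1^2) = c_0 + phi_1 c_1, so
  gamma(0) = (c_0 + phi_1 c_1) / (1 - phi_1^2) = (4.206856 + (0.585)(0.312)) / (1 - (0.585)^2) = 4.389376 / 0.657775 = 6.673066.
  gamma(1) = phi_1 gamma(0) + c_1 = (0.585)(6.673066) + (0.312) = 4.215744.
For k = 2 (> q): gamma(2) = phi_1 gamma(1) = (0.585)(4.215744) = 2.46621.
Therefore gamma(2) = 2.4662 (to 4 decimal places).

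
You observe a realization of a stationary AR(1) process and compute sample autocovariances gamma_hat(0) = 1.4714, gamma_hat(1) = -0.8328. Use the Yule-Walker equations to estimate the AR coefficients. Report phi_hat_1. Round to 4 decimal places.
\hat\phi_{1} = -0.5660

The Yule-Walker equations for an AR(p) process read, in matrix form,
  Gamma_p phi = r_p,   with   (Gamma_p)_{ij} = gamma(|i - j|),
                       (r_p)_i = gamma(i),   i,j = 1..p.
Substitute the sample gammas (Toeplitz matrix and right-hand side of size 1):
  Gamma_p = [[1.4714]]
  r_p     = [-0.8328]
With p = 1 this is the single equation gamma(0) phi_1 = gamma(1):
  phi_hat_1 = gamma(1) / gamma(0) = -0.8328 / 1.4714 = -0.5660.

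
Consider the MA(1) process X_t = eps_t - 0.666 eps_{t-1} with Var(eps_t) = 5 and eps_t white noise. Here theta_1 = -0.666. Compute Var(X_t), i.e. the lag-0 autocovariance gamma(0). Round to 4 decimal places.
\gamma(0) = 7.2178

For an MA(q) process X_t = eps_t + sum_i theta_i eps_{t-i} with
Var(eps_t) = sigma^2, the variance is
  gamma(0) = sigma^2 * (1 + sum_i theta_i^2).
  sum_i theta_i^2 = (-0.666)^2 = 0.443556.
  gamma(0) = 5 * (1 + 0.443556) = 5 * 1.443556 = 7.21778, which rounds to 7.2178.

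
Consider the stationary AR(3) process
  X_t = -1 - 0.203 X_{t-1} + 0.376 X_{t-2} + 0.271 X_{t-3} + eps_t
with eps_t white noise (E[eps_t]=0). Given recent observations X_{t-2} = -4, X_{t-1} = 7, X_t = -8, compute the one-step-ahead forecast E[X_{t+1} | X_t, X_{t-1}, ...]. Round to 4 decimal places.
E[X_{t+1} \mid \mathcal F_t] = 2.1720

For an AR(p) model X_t = c + sum_i phi_i X_{t-i} + eps_t, the
one-step-ahead conditional mean is
  E[X_{t+1} | X_t, ...] = c + sum_i phi_i X_{t+1-i}.
Substitute known values:
  E[X_{t+1} | ...] = -1 + (-0.203) * (-8) + (0.376) * (7) + (0.271) * (-4)
                   = 2.1720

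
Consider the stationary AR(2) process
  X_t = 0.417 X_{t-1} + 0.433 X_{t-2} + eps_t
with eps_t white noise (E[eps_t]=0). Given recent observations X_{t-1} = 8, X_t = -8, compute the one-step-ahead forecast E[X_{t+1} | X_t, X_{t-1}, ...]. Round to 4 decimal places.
E[X_{t+1} \mid \mathcal F_t] = 0.1280

For an AR(p) model X_t = c + sum_i phi_i X_{t-i} + eps_t, the
one-step-ahead conditional mean is
  E[X_{t+1} | X_t, ...] = c + sum_i phi_i X_{t+1-i}.
Substitute known values:
  E[X_{t+1} | ...] = (0.417) * (-8) + (0.433) * (8)
                   = 0.1280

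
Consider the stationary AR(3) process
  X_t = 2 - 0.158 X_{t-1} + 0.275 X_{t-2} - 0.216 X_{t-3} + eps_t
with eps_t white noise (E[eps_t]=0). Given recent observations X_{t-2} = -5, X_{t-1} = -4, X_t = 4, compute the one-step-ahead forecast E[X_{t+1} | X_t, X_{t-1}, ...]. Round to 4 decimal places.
E[X_{t+1} \mid \mathcal F_t] = 1.3480

For an AR(p) model X_t = c + sum_i phi_i X_{t-i} + eps_t, the
one-step-ahead conditional mean is
  E[X_{t+1} | X_t, ...] = c + sum_i phi_i X_{t+1-i}.
Substitute known values:
  E[X_{t+1} | ...] = 2 + (-0.158) * (4) + (0.275) * (-4) + (-0.216) * (-5)
                   = 1.3480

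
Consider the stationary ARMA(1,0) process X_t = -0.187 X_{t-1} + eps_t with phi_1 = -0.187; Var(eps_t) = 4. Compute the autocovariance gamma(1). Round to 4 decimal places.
\gamma(1) = -0.7751

Multiply the model equation by X_{t-k} and take expectations. With theta_0 = psi_0 = 1 and psi_j the MA(infinity) weights, this gives
  gamma(k) - sum_i phi_i gamma(k-i) = c_k,
  c_k = sigma^2 * sum_{j=k..q} theta_j psi_{j-k}   (c_k = 0 for k > q),
using gamma(-m) = gamma(m).
Pure AR (q = 0): c_0 = sigma^2 = 4, c_k = 0 for k >= 1.
Equations for k = 0 and k = 1 (AR order 1):
  gamma(0) = phi_1 gamma(1) + c_0
  gamma(1) = phi_1 gamma(0) + c_1
Substituting the second into the first: gamma(0) (1 - phi_1^2) = c_0 + phi_1 c_1, so
  gamma(0) = c_0 / (1 - phi_1^2) = 4 / (1 - (-0.187)^2) = 4 / 0.965031 = 4.144945.
  gamma(1) = phi_1 gamma(0) = (-0.187)(4.144945) = -0.775105.
Therefore gamma(1) = -0.7751 (to 4 decimal places).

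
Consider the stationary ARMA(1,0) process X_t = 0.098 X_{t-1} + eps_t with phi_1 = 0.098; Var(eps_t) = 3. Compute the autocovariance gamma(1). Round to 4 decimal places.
\gamma(1) = 0.2969

Multiply the model equation by X_{t-k} and take expectations. With theta_0 = psi_0 = 1 and psi_j the MA(infinity) weights, this gives
  gamma(k) - sum_i phi_i gamma(k-i) = c_k,
  c_k = sigma^2 * sum_{j=k..q} theta_j psi_{j-k}   (c_k = 0 for k > q),
using gamma(-m) = gamma(m).
Pure AR (q = 0): c_0 = sigma^2 = 3, c_k = 0 for k >= 1.
Equations for k = 0 and k = 1 (AR order 1):
  gamma(0) = phi_1 gamma(1) + c_0
  gamma(1) = phi_1 gamma(0) + c_1
Substituting the second into the first: gamma(0) (1 - phi_1^2) = c_0 + phi_1 c_1, so
  gamma(0) = c_0 / (1 - phi_1^2) = 3 / (1 - (0.098)^2) = 3 / 0.990396 = 3.029091.
  gamma(1) = phi_1 gamma(0) = (0.098)(3.029091) = 0.296851.
Therefore gamma(1) = 0.2969 (to 4 decimal places).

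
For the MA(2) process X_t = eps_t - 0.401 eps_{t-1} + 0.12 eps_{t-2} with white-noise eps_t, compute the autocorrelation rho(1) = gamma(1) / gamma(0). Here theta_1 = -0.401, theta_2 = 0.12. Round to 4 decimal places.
\rho(1) = -0.3822

For an MA(q) process with theta_0 = 1, the autocovariance is
  gamma(k) = sigma^2 * sum_{i=0..q-k} theta_i * theta_{i+k},
and rho(k) = gamma(k) / gamma(0). Sigma^2 cancels.
  numerator   = (1)*(-0.401) + (-0.401)*(0.12) = -0.44912.
  denominator = (1)^2 + (-0.401)^2 + (0.12)^2 = 1.175201.
  rho(1) = -0.44912 / 1.175201 = -0.3822.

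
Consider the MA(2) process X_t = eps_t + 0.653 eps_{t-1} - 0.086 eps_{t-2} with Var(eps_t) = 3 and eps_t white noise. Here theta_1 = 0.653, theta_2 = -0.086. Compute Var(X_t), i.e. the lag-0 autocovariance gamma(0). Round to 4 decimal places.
\gamma(0) = 4.3014

For an MA(q) process X_t = eps_t + sum_i theta_i eps_{t-i} with
Var(eps_t) = sigma^2, the variance is
  gamma(0) = sigma^2 * (1 + sum_i theta_i^2).
  sum_i theta_i^2 = (0.653)^2 + (-0.086)^2 = 0.426409 + 0.007396 = 0.433805.
  gamma(0) = 3 * (1 + 0.433805) = 3 * 1.433805 = 4.301415, which rounds to 4.3014.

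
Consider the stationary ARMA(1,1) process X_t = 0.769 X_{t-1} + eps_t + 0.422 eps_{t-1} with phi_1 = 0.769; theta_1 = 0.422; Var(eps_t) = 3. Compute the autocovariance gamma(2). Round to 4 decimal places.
\gamma(2) = 8.9059

Multiply the model equation by X_{t-k} and take expectations. With theta_0 = psi_0 = 1 and psi_j the MA(infinity) weights, this gives
  gamma(k) - sum_i phi_i gamma(k-i) = c_k,
  c_k = sigma^2 * sum_{j=k..q} theta_j psi_{j-k}   (c_k = 0 for k > q),
using gamma(-m) = gamma(m).
psi-weights needed (psi_j = theta_j + sum_i phi_i psi_{j-i}):
  psi_1 = theta_1 + phi_1 = 0.422 + (0.769) = 1.191
Right-hand sides:
  c_0 = sigma^2 (1 + theta_1 psi_1) = 3 * (1 + (0.422)(1.191)) = 3 * 1.502602 = 4.507806
  c_1 = sigma^2 theta_1 = 3 * (0.422) = 1.266
  c_2 = 0
Equations for k = 0 and k = 1 (AR order 1):
  gamma(0) = phi_1 gamma(1) + c_0
  gamma(1) = phi_1 gamma(0) + c_1
Substituting the second into the first: gamma(0) (1 - phi_1^2) = c_0 + phi_1 c_1, so
  gamma(0) = (c_0 + phi_1 c_1) / (1 - phi_1^2) = (4.507806 + (0.769)(1.266)) / (1 - (0.769)^2) = 5.48136 / 0.408639 = 13.413698.
  gamma(1) = phi_1 gamma(0) + c_1 = (0.769)(13.413698) + (1.266) = 11.581134.
For k = 2 (> q): gamma(2) = phi_1 gamma(1) = (0.769)(11.581134) = 8.905892.
Therefore gamma(2) = 8.9059 (to 4 decimal places).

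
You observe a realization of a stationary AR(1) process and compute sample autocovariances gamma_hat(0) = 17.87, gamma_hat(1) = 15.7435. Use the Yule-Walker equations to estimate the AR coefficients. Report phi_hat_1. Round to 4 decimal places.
\hat\phi_{1} = 0.8810

The Yule-Walker equations for an AR(p) process read, in matrix form,
  Gamma_p phi = r_p,   with   (Gamma_p)_{ij} = gamma(|i - j|),
                       (r_p)_i = gamma(i),   i,j = 1..p.
Substitute the sample gammas (Toeplitz matrix and right-hand side of size 1):
  Gamma_p = [[17.87]]
  r_p     = [15.7435]
With p = 1 this is the single equation gamma(0) phi_1 = gamma(1):
  phi_hat_1 = gamma(1) / gamma(0) = 15.7435 / 17.87 = 0.8810.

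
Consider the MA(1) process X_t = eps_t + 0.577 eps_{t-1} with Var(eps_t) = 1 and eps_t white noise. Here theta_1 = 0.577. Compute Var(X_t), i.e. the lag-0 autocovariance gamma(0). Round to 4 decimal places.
\gamma(0) = 1.3329

For an MA(q) process X_t = eps_t + sum_i theta_i eps_{t-i} with
Var(eps_t) = sigma^2, the variance is
  gamma(0) = sigma^2 * (1 + sum_i theta_i^2).
  sum_i theta_i^2 = (0.577)^2 = 0.332929.
  gamma(0) = 1 * (1 + 0.332929) = 1 * 1.332929 = 1.332929, which rounds to 1.3329.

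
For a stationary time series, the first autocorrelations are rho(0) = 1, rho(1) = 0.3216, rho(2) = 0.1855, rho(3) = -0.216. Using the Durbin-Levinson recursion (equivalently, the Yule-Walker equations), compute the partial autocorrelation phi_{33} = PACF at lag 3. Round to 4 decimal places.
\phi_{33} = -0.3370

The PACF at lag k is phi_{kk}, the last component of the solution
to the Yule-Walker system G_k phi = r_k where
  (G_k)_{ij} = rho(|i - j|), (r_k)_i = rho(i), i,j = 1..k.
Equivalently, Durbin-Levinson gives phi_{kk} iteratively:
  phi_{11} = rho(1)
  phi_{kk} = [rho(k) - sum_{j=1..k-1} phi_{k-1,j} rho(k-j)]
            / [1 - sum_{j=1..k-1} phi_{k-1,j} rho(j)],
  phi_{k,j} = phi_{k-1,j} - phi_{kk} phi_{k-1,k-j},  j = 1..k-1.
Step k = 1:
  phi_11 = rho(1) = 0.3216.
Step k = 2:
  phi_22 = [rho(2) - phi_11 rho(1)] / [1 - phi_11 rho(1)] = [0.1855 - (0.3216)(0.3216)] / [1 - (0.3216)(0.3216)]
         = 0.08207344 / 0.89657344 = 0.091541.
  Update: phi_21 = phi_11 - phi_22 phi_11 = 0.3216 - (0.091541)(0.3216) = 0.29216.
Step k = 3:
  phi_33 = [rho(3) - phi_21 rho(2) - phi_22 rho(1)] / [1 - phi_21 rho(1) - phi_22 rho(2)]
    numerator   = -0.216 - (0.29216)(0.1855) - (0.091541)(0.3216) = -0.2996354
    denominator = 1 - (0.29216)(0.3216) - (0.091541)(0.1855) = 0.88906034
  phi_33 = -0.2996354 / 0.88906034 = -0.337.
Therefore phi_{33} = -0.3370.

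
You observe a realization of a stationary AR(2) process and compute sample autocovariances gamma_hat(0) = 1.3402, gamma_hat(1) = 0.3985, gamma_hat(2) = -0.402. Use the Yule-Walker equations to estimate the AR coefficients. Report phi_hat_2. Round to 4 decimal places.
\hat\phi_{2} = -0.4260

The Yule-Walker equations for an AR(p) process read, in matrix form,
  Gamma_p phi = r_p,   with   (Gamma_p)_{ij} = gamma(|i - j|),
                       (r_p)_i = gamma(i),   i,j = 1..p.
Substitute the sample gammas (Toeplitz matrix and right-hand side of size 2):
  Gamma_p = [[1.3402, 0.3985], [0.3985, 1.3402]]
  r_p     = [0.3985, -0.402]
Written out:
  1.3402 phi_1 + 0.3985 phi_2 = 0.3985
  0.3985 phi_1 + 1.3402 phi_2 = -0.402
Solve by Cramer's rule:
  det = gamma(0)^2 - gamma(1)^2 = (1.3402)^2 - (0.3985)^2 = 1.79613604 - 0.15880225 = 1.63733379
  phi_hat_1 = [gamma(1) gamma(0) - gamma(1) gamma(2)] / det = [(0.3985)(1.3402) - (0.3985)(-0.402)] / 1.63733379 = 0.6942667 / 1.63733379 = 0.424
  phi_hat_2 = [gamma(0) gamma(2) - gamma(1)^2] / det = [(1.3402)(-0.402) - (0.3985)^2] / 1.63733379 = -0.69756265 / 1.63733379 = -0.426
So phi_hat = [0.4240, -0.4260].
Therefore phi_hat_2 = -0.4260.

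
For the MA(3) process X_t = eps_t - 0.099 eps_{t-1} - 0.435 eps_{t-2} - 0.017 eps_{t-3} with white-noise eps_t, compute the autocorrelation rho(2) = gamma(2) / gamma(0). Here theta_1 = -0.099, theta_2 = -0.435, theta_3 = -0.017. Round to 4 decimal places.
\rho(2) = -0.3613

For an MA(q) process with theta_0 = 1, the autocovariance is
  gamma(k) = sigma^2 * sum_{i=0..q-k} theta_i * theta_{i+k},
and rho(k) = gamma(k) / gamma(0). Sigma^2 cancels.
  numerator   = (1)*(-0.435) + (-0.099)*(-0.017) = -0.433317.
  denominator = (1)^2 + (-0.099)^2 + (-0.435)^2 + (-0.017)^2 = 1.199315.
  rho(2) = -0.433317 / 1.199315 = -0.3613.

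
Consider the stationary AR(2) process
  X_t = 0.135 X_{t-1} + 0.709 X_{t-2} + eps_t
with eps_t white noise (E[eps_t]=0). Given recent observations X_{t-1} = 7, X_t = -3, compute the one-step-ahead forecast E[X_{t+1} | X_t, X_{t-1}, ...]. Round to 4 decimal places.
E[X_{t+1} \mid \mathcal F_t] = 4.5580

For an AR(p) model X_t = c + sum_i phi_i X_{t-i} + eps_t, the
one-step-ahead conditional mean is
  E[X_{t+1} | X_t, ...] = c + sum_i phi_i X_{t+1-i}.
Substitute known values:
  E[X_{t+1} | ...] = (0.135) * (-3) + (0.709) * (7)
                   = 4.5580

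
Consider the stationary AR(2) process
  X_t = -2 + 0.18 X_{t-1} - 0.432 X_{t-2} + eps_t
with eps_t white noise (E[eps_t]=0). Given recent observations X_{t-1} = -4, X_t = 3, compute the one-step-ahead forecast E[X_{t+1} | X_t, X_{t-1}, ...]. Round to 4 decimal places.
E[X_{t+1} \mid \mathcal F_t] = 0.2680

For an AR(p) model X_t = c + sum_i phi_i X_{t-i} + eps_t, the
one-step-ahead conditional mean is
  E[X_{t+1} | X_t, ...] = c + sum_i phi_i X_{t+1-i}.
Substitute known values:
  E[X_{t+1} | ...] = -2 + (0.18) * (3) + (-0.432) * (-4)
                   = 0.2680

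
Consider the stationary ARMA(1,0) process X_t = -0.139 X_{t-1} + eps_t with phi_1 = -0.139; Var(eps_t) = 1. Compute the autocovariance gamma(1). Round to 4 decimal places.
\gamma(1) = -0.1417

Multiply the model equation by X_{t-k} and take expectations. With theta_0 = psi_0 = 1 and psi_j the MA(infinity) weights, this gives
  gamma(k) - sum_i phi_i gamma(k-i) = c_k,
  c_k = sigma^2 * sum_{j=k..q} theta_j psi_{j-k}   (c_k = 0 for k > q),
using gamma(-m) = gamma(m).
Pure AR (q = 0): c_0 = sigma^2 = 1, c_k = 0 for k >= 1.
Equations for k = 0 and k = 1 (AR order 1):
  gamma(0) = phi_1 gamma(1) + c_0
  gamma(1) = phi_1 gamma(0) + c_1
Substituting the second into the first: gamma(0) (1 - phi_1^2) = c_0 + phi_1 c_1, so
  gamma(0) = c_0 / (1 - phi_1^2) = 1 / (1 - (-0.139)^2) = 1 / 0.980679 = 1.019702.
  gamma(1) = phi_1 gamma(0) = (-0.139)(1.019702) = -0.141739.
Therefore gamma(1) = -0.1417 (to 4 decimal places).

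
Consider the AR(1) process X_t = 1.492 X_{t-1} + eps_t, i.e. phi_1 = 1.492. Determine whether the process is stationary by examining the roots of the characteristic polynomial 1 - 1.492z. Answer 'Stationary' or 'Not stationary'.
\text{Not stationary}

The AR(p) characteristic polynomial is P(z) = 1 - 1.492z.
Stationarity requires all roots to lie outside the unit circle, i.e. |z| > 1 for every root.
This is linear in z: 1 + (-1.492) z = 0  =>  z = -1/(-1.492) = 0.670241,  |z| = 0.670241.
Moduli of all roots: 0.6702.
All moduli strictly greater than 1? No.
Verdict: Not stationary.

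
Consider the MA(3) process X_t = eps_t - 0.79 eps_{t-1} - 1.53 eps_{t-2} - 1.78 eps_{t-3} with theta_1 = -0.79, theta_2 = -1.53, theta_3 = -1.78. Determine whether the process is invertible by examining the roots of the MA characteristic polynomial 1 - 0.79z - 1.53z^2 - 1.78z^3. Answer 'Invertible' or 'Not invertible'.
\text{Not invertible}

The MA(q) characteristic polynomial is P(z) = 1 - 0.79z - 1.53z^2 - 1.78z^3.
Invertibility requires all roots to lie outside the unit circle, i.e. |z| > 1 for every root.
Degree 3: look for a simple real root z0 first, then factor out (1 - z/z0) and solve the remaining quadratic.
Testing z0 = 0.5: P(0.5) = 1 + (-0.79)(0.5) + (-1.53)(0.5)^2 + (-1.78)(0.5)^3
  = 1 + (-0.395) + (-0.3825) + (-0.2225) = 0.  So z_0 = 0.5 is a root, |z_0| = 0.5.
Divide out the factor (1 - 2 z) = (1 - z/z0) (since 1/z0 = 2):
  P(z) = (1 - 2 z)(1 + (1.21) z + (0.89) z^2)
  [check: z-coef 1.21 - (2) = -0.79; z^2-coef 0.89 - (2)(1.21) = -1.53; z^3-coef -(2)(0.89) = -1.78.]
Remaining roots from the quadratic factor 1 + (1.21) z + (0.89) z^2:
  Set 1 + (1.21) z + (0.89) z^2 = 0, i.e. a z^2 + b z + c = 0 with a = 0.89, b = 1.21, c = 1.
  Discriminant D = b^2 - 4ac = (1.21)^2 - 4*(0.89)*1 = 1.4641 - (3.56) = -2.0959.
  D < 0, so the roots are the complex-conjugate pair z = (-b +/- i sqrt(-D)) / (2a) = -0.6798 +/- 0.8133i.
  For a conjugate pair |z|^2 = z * conj(z) = (product of roots) = c/a = 1/(0.89) = 1.123596, so |z| = sqrt(1.123596) = 1.06 for both roots.
Moduli of all roots: 0.5000, 1.0600, 1.0600.
All moduli strictly greater than 1? No.
Verdict: Not invertible.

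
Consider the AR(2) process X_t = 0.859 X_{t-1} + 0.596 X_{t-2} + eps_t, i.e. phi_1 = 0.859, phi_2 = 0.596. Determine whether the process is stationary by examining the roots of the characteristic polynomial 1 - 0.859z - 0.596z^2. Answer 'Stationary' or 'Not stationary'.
\text{Not stationary}

The AR(p) characteristic polynomial is P(z) = 1 - 0.859z - 0.596z^2.
Stationarity requires all roots to lie outside the unit circle, i.e. |z| > 1 for every root.
Set 1 + (-0.859) z + (-0.596) z^2 = 0, i.e. a z^2 + b z + c = 0 with a = -0.596, b = -0.859, c = 1.
Discriminant D = b^2 - 4ac = (-0.859)^2 - 4*(-0.596)*1 = 0.737881 - (-2.384) = 3.121881.
D >= 0, so the roots are real: z = (-b +/- sqrt(D)) / (2a) = (0.859 +/- 1.766885) / (-1.192).
  z_1 = (0.859 + 1.766885) / (-1.192) = -2.2029,   |z_1| = 2.2029.
  z_2 = (0.859 - 1.766885) / (-1.192) = 0.7616,   |z_2| = 0.7616.
Moduli of all roots: 2.2029, 0.7616.
All moduli strictly greater than 1? No.
Verdict: Not stationary.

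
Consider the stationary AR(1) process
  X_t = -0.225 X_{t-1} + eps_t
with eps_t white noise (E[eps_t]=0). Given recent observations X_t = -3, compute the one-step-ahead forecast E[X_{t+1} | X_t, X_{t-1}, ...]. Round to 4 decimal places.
E[X_{t+1} \mid \mathcal F_t] = 0.6750

For an AR(p) model X_t = c + sum_i phi_i X_{t-i} + eps_t, the
one-step-ahead conditional mean is
  E[X_{t+1} | X_t, ...] = c + sum_i phi_i X_{t+1-i}.
Substitute known values:
  E[X_{t+1} | ...] = (-0.225) * (-3)
                   = 0.6750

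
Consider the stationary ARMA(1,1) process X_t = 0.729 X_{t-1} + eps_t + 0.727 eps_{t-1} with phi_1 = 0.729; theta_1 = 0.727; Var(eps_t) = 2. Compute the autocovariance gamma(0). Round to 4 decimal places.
\gamma(0) = 11.0487

Multiply the model equation by X_{t-k} and take expectations. With theta_0 = psi_0 = 1 and psi_j the MA(infinity) weights, this gives
  gamma(k) - sum_i phi_i gamma(k-i) = c_k,
  c_k = sigma^2 * sum_{j=k..q} theta_j psi_{j-k}   (c_k = 0 for k > q),
using gamma(-m) = gamma(m).
psi-weights needed (psi_j = theta_j + sum_i phi_i psi_{j-i}):
  psi_1 = theta_1 + phi_1 = 0.727 + (0.729) = 1.456
Right-hand sides:
  c_0 = sigma^2 (1 + theta_1 psi_1) = 2 * (1 + (0.727)(1.456)) = 2 * 2.058512 = 4.117024
  c_1 = sigma^2 theta_1 = 2 * (0.727) = 1.454
  c_2 = 0
Equations for k = 0 and k = 1 (AR order 1):
  gamma(0) = phi_1 gamma(1) + c_0
  gamma(1) = phi_1 gamma(0) + c_1
Substituting the second into the first: gamma(0) (1 - phi_1^2) = c_0 + phi_1 c_1, so
  gamma(0) = (c_0 + phi_1 c_1) / (1 - phi_1^2) = (4.117024 + (0.729)(1.454)) / (1 - (0.729)^2) = 5.17699 / 0.468559 = 11.048747.
Therefore gamma(0) = 11.0487 (to 4 decimal places).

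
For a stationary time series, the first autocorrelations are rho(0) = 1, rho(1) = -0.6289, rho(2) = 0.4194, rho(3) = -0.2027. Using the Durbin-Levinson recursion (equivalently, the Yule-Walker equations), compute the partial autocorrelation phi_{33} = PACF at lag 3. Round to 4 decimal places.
\phi_{33} = 0.1251

The PACF at lag k is phi_{kk}, the last component of the solution
to the Yule-Walker system G_k phi = r_k where
  (G_k)_{ij} = rho(|i - j|), (r_k)_i = rho(i), i,j = 1..k.
Equivalently, Durbin-Levinson gives phi_{kk} iteratively:
  phi_{11} = rho(1)
  phi_{kk} = [rho(k) - sum_{j=1..k-1} phi_{k-1,j} rho(k-j)]
            / [1 - sum_{j=1..k-1} phi_{k-1,j} rho(j)],
  phi_{k,j} = phi_{k-1,j} - phi_{kk} phi_{k-1,k-j},  j = 1..k-1.
Step k = 1:
  phi_11 = rho(1) = -0.6289.
Step k = 2:
  phi_22 = [rho(2) - phi_11 rho(1)] / [1 - phi_11 rho(1)] = [0.4194 - (-0.6289)(-0.6289)] / [1 - (-0.6289)(-0.6289)]
         = 0.02388479 / 0.60448479 = 0.039513.
  Update: phi_21 = phi_11 - phi_22 phi_11 = -0.6289 - (0.039513)(-0.6289) = -0.604051.
Step k = 3:
  phi_33 = [rho(3) - phi_21 rho(2) - phi_22 rho(1)] / [1 - phi_21 rho(1) - phi_22 rho(2)]
    numerator   = -0.2027 - (-0.604051)(0.4194) - (0.039513)(-0.6289) = 0.07548828
    denominator = 1 - (-0.604051)(-0.6289) - (0.039513)(0.4194) = 0.60354104
  phi_33 = 0.07548828 / 0.60354104 = 0.1251.
Therefore phi_{33} = 0.1251.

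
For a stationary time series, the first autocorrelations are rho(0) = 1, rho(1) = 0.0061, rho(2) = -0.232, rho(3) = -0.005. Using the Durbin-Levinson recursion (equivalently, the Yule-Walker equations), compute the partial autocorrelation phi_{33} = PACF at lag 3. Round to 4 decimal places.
\phi_{33} = -0.0019

The PACF at lag k is phi_{kk}, the last component of the solution
to the Yule-Walker system G_k phi = r_k where
  (G_k)_{ij} = rho(|i - j|), (r_k)_i = rho(i), i,j = 1..k.
Equivalently, Durbin-Levinson gives phi_{kk} iteratively:
  phi_{11} = rho(1)
  phi_{kk} = [rho(k) - sum_{j=1..k-1} phi_{k-1,j} rho(k-j)]
            / [1 - sum_{j=1..k-1} phi_{k-1,j} rho(j)],
  phi_{k,j} = phi_{k-1,j} - phi_{kk} phi_{k-1,k-j},  j = 1..k-1.
Step k = 1:
  phi_11 = rho(1) = 0.0061.
Step k = 2:
  phi_22 = [rho(2) - phi_11 rho(1)] / [1 - phi_11 rho(1)] = [-0.232 - (0.0061)(0.0061)] / [1 - (0.0061)(0.0061)]
         = -0.23203721 / 0.99996279 = -0.232046.
  Update: phi_21 = phi_11 - phi_22 phi_11 = 0.0061 - (-0.232046)(0.0061) = 0.007515.
Step k = 3:
  phi_33 = [rho(3) - phi_21 rho(2) - phi_22 rho(1)] / [1 - phi_21 rho(1) - phi_22 rho(2)]
    numerator   = -0.005 - (0.007515)(-0.232) - (-0.232046)(0.0061) = -0.00184093
    denominator = 1 - (0.007515)(0.0061) - (-0.232046)(-0.232) = 0.94611952
  phi_33 = -0.00184093 / 0.94611952 = -0.0019.
Therefore phi_{33} = -0.0019.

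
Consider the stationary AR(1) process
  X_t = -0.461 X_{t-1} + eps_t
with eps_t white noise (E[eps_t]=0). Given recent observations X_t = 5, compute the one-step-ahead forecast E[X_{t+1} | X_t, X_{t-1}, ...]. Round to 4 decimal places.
E[X_{t+1} \mid \mathcal F_t] = -2.3050

For an AR(p) model X_t = c + sum_i phi_i X_{t-i} + eps_t, the
one-step-ahead conditional mean is
  E[X_{t+1} | X_t, ...] = c + sum_i phi_i X_{t+1-i}.
Substitute known values:
  E[X_{t+1} | ...] = (-0.461) * (5)
                   = -2.3050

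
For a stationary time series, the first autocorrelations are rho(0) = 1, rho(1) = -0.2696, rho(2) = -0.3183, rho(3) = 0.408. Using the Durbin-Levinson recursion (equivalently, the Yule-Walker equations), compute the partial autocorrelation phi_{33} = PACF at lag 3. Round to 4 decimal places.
\phi_{33} = 0.2260

The PACF at lag k is phi_{kk}, the last component of the solution
to the Yule-Walker system G_k phi = r_k where
  (G_k)_{ij} = rho(|i - j|), (r_k)_i = rho(i), i,j = 1..k.
Equivalently, Durbin-Levinson gives phi_{kk} iteratively:
  phi_{11} = rho(1)
  phi_{kk} = [rho(k) - sum_{j=1..k-1} phi_{k-1,j} rho(k-j)]
            / [1 - sum_{j=1..k-1} phi_{k-1,j} rho(j)],
  phi_{k,j} = phi_{k-1,j} - phi_{kk} phi_{k-1,k-j},  j = 1..k-1.
Step k = 1:
  phi_11 = rho(1) = -0.2696.
Step k = 2:
  phi_22 = [rho(2) - phi_11 rho(1)] / [1 - phi_11 rho(1)] = [-0.3183 - (-0.2696)(-0.2696)] / [1 - (-0.2696)(-0.2696)]
         = -0.39098416 / 0.92731584 = -0.42163.
  Update: phi_21 = phi_11 - phi_22 phi_11 = -0.2696 - (-0.42163)(-0.2696) = -0.383271.
Step k = 3:
  phi_33 = [rho(3) - phi_21 rho(2) - phi_22 rho(1)] / [1 - phi_21 rho(1) - phi_22 rho(2)]
    numerator   = 0.408 - (-0.383271)(-0.3183) - (-0.42163)(-0.2696) = 0.17233326
    denominator = 1 - (-0.383271)(-0.2696) - (-0.42163)(-0.3183) = 0.7624652
  phi_33 = 0.17233326 / 0.7624652 = 0.226.
Therefore phi_{33} = 0.2260.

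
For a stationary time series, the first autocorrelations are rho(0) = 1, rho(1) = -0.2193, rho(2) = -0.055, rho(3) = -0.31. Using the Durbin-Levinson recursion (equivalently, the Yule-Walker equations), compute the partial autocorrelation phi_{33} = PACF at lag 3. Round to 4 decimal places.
\phi_{33} = -0.3690

The PACF at lag k is phi_{kk}, the last component of the solution
to the Yule-Walker system G_k phi = r_k where
  (G_k)_{ij} = rho(|i - j|), (r_k)_i = rho(i), i,j = 1..k.
Equivalently, Durbin-Levinson gives phi_{kk} iteratively:
  phi_{11} = rho(1)
  phi_{kk} = [rho(k) - sum_{j=1..k-1} phi_{k-1,j} rho(k-j)]
            / [1 - sum_{j=1..k-1} phi_{k-1,j} rho(j)],
  phi_{k,j} = phi_{k-1,j} - phi_{kk} phi_{k-1,k-j},  j = 1..k-1.
Step k = 1:
  phi_11 = rho(1) = -0.2193.
Step k = 2:
  phi_22 = [rho(2) - phi_11 rho(1)] / [1 - phi_11 rho(1)] = [-0.055 - (-0.2193)(-0.2193)] / [1 - (-0.2193)(-0.2193)]
         = -0.10309249 / 0.95190751 = -0.108301.
  Update: phi_21 = phi_11 - phi_22 phi_11 = -0.2193 - (-0.108301)(-0.2193) = -0.24305.
Step k = 3:
  phi_33 = [rho(3) - phi_21 rho(2) - phi_22 rho(1)] / [1 - phi_21 rho(1) - phi_22 rho(2)]
    numerator   = -0.31 - (-0.24305)(-0.055) - (-0.108301)(-0.2193) = -0.34711817
    denominator = 1 - (-0.24305)(-0.2193) - (-0.108301)(-0.055) = 0.9407425
  phi_33 = -0.34711817 / 0.9407425 = -0.369.
Therefore phi_{33} = -0.3690.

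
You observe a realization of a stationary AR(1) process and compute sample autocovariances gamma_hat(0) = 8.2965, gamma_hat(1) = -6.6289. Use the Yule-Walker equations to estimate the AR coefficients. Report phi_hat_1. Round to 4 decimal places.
\hat\phi_{1} = -0.7990

The Yule-Walker equations for an AR(p) process read, in matrix form,
  Gamma_p phi = r_p,   with   (Gamma_p)_{ij} = gamma(|i - j|),
                       (r_p)_i = gamma(i),   i,j = 1..p.
Substitute the sample gammas (Toeplitz matrix and right-hand side of size 1):
  Gamma_p = [[8.2965]]
  r_p     = [-6.6289]
With p = 1 this is the single equation gamma(0) phi_1 = gamma(1):
  phi_hat_1 = gamma(1) / gamma(0) = -6.6289 / 8.2965 = -0.7990.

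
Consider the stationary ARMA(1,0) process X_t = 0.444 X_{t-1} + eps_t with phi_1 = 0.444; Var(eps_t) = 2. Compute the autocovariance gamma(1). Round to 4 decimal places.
\gamma(1) = 1.1060

Multiply the model equation by X_{t-k} and take expectations. With theta_0 = psi_0 = 1 and psi_j the MA(infinity) weights, this gives
  gamma(k) - sum_i phi_i gamma(k-i) = c_k,
  c_k = sigma^2 * sum_{j=k..q} theta_j psi_{j-k}   (c_k = 0 for k > q),
using gamma(-m) = gamma(m).
Pure AR (q = 0): c_0 = sigma^2 = 2, c_k = 0 for k >= 1.
Equations for k = 0 and k = 1 (AR order 1):
  gamma(0) = phi_1 gamma(1) + c_0
  gamma(1) = phi_1 gamma(0) + c_1
Substituting the second into the first: gamma(0) (1 - phi_1^2) = c_0 + phi_1 c_1, so
  gamma(0) = c_0 / (1 - phi_1^2) = 2 / (1 - (0.444)^2) = 2 / 0.802864 = 2.491082.
  gamma(1) = phi_1 gamma(0) = (0.444)(2.491082) = 1.10604.
Therefore gamma(1) = 1.1060 (to 4 decimal places).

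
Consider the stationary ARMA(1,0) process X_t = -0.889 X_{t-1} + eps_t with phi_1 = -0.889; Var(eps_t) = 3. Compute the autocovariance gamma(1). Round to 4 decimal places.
\gamma(1) = -12.7194

Multiply the model equation by X_{t-k} and take expectations. With theta_0 = psi_0 = 1 and psi_j the MA(infinity) weights, this gives
  gamma(k) - sum_i phi_i gamma(k-i) = c_k,
  c_k = sigma^2 * sum_{j=k..q} theta_j psi_{j-k}   (c_k = 0 for k > q),
using gamma(-m) = gamma(m).
Pure AR (q = 0): c_0 = sigma^2 = 3, c_k = 0 for k >= 1.
Equations for k = 0 and k = 1 (AR order 1):
  gamma(0) = phi_1 gamma(1) + c_0
  gamma(1) = phi_1 gamma(0) + c_1
Substituting the second into the first: gamma(0) (1 - phi_1^2) = c_0 + phi_1 c_1, so
  gamma(0) = c_0 / (1 - phi_1^2) = 3 / (1 - (-0.889)^2) = 3 / 0.209679 = 14.307584.
  gamma(1) = phi_1 gamma(0) = (-0.889)(14.307584) = -12.719443.
Therefore gamma(1) = -12.7194 (to 4 decimal places).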